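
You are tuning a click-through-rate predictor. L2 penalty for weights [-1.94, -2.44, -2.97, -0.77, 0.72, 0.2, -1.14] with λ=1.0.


‖w‖₂² = (-1.94)² + (-2.44)² + (-2.97)² + (-0.77)² + (0.72)² + (0.2)² + (-1.14)²
     = 3.7636 + 5.9536 + 8.8209 + 0.5929 + 0.5184 + 0.04 + 1.2996
     = 20.989
λ·‖w‖₂² = 1.0·20.989 = 20.989

20.989


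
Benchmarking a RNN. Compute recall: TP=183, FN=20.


Recall = TP/(TP+FN)
= 183/(183+20)
= 183/203 = 90.15%

90.15%


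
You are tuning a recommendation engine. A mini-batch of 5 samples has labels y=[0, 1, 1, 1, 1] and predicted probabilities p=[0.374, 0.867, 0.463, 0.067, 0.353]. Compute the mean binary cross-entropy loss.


L[0] = -ln(1-0.374) = -ln(0.626) = 0.4684
L[1] = -ln(0.867) = 0.1427
L[2] = -ln(0.463) = 0.77
L[3] = -ln(0.067) = 2.7031
L[4] = -ln(0.353) = 1.0413
mean = (0.4684 + 0.1427 + 0.77 + 2.7031 + 1.0413)/5 = 1.0251

1.0251


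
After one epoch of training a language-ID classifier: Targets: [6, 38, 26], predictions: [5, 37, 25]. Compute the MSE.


Squared errors: (6-5)²=1, (38-37)²=1, (26-25)²=1
Sum = 3
MSE = 3/3 = 1

1


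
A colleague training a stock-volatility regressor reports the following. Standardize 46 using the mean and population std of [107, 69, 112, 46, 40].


μ = 74.8, σ = 29.9827
z = (46 - 74.8)/29.9827 = -0.9606

-0.9606


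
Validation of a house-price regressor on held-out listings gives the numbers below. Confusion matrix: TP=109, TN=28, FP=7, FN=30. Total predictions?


Total = TP + TN + FP + FN
= 109 + 28 + 7 + 30
= 174
(Predicted positive: 116, predicted negative: 58)

174


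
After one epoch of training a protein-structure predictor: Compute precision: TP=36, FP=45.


Precision = TP/(TP+FP)
= 36/(36+45)
= 36/81 = 44.44%

44.44%


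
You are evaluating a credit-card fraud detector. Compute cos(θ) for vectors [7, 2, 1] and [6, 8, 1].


A·B = 7·6 + 2·8 + 1·1 = 59
‖A‖ = √54 = 7.3485, ‖B‖ = √101 = 10.0499
cos = 59/(√54·√101) = 59/√5454 = 0.7989

0.7989


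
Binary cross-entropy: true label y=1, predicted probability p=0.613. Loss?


BCE = -[y·ln(p) + (1-y)·ln(1-p)]
= -1·ln(0.613) - 0
= -ln(0.613) = 0.4894

0.4894


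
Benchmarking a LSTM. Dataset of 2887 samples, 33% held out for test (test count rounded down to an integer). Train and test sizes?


Test = ⌊2887·33/100⌋ = 952
Train = 2887 - 952 = 1935

Train: 1935, Test: 952


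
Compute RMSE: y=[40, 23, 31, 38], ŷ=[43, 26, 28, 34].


MSE = 43/4 = 10.75
RMSE = √(43/4) = 3.2787

3.2787


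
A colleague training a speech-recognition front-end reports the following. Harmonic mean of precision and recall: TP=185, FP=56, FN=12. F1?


Precision = 185/241 = 0.7676
Recall = 185/197 = 0.9391
F1 = 2·P·R/(P+R) = 2·TP/(2·TP+FP+FN) = 370/(370+56+12) = 370/438 = 0.8447

0.8447


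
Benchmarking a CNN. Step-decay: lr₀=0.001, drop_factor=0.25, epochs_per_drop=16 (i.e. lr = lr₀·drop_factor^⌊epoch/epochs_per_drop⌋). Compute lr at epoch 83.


n_drops = ⌊83/16⌋ = 5
lr = 0.001·0.25^5 = 0.001·0.0009765625 = 0.0000009765625

0.0000009765625


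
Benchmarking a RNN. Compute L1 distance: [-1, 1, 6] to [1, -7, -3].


d = |-1-1| + |1+ 7| + |6+ 3|
  = 2 + 8 + 9
  = 19

19


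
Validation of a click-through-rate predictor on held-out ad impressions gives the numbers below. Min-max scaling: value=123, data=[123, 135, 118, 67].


min=67, max=135
(123-67)/(135-67) = 56/68 = 0.8235

0.8235


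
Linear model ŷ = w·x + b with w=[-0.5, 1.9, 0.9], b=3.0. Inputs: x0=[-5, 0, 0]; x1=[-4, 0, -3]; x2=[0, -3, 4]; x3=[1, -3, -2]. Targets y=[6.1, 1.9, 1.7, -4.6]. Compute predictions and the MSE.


ŷ0 = (-0.5)·(-5) + (1.9)·(0) + (0.9)·(0) + 3.0 = 5.5
ŷ1 = (-0.5)·(-4) + (1.9)·(0) + (0.9)·(-3) + 3.0 = 2.3
ŷ2 = (-0.5)·(0) + (1.9)·(-3) + (0.9)·(4) + 3.0 = 0.9
ŷ3 = (-0.5)·(1) + (1.9)·(-3) + (0.9)·(-2) + 3.0 = -5.0
errors² = [0.36, 0.16, 0.64, 0.16]
MSE = 1.3200/4 = 0.33

0.33


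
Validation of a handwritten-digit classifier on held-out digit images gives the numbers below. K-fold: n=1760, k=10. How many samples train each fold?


Fold size = 1760/10 = 176
Training per fold = 1760 - 176 = 1584

1584


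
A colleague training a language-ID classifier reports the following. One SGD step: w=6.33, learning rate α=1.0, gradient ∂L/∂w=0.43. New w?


w_new = w - α·∇
= 6.33 - 1.0·0.43
= 6.33 - 0.43
= 5.9

5.9


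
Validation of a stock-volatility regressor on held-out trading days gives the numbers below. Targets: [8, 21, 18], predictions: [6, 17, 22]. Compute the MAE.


Absolute errors: |8-6|=2, |21-17|=4, |18-22|=4
Sum = 10
MAE = 10/3 = 10/3

10/3


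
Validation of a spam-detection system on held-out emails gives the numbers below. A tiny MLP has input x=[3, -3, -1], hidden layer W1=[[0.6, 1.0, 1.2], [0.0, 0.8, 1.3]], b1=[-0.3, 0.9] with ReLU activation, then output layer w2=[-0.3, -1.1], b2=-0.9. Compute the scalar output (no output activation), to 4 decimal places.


z1[0] = (0.6)·(3) + (1.0)·(-3) + (1.2)·(-1) - 0.3 = -2.7
z1[1] = (0.0)·(3) + (0.8)·(-3) + (1.3)·(-1) + 0.9 = -2.8
h = ReLU(z1) = [0.0, 0.0]
output = (-0.3)·(0.0) + (-1.1)·(0.0) - 0.9 = -0.9

-0.9


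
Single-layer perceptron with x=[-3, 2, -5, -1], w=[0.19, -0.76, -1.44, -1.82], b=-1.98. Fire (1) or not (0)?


z = (-3)·(0.19) + (2)·(-0.76) + (-5)·(-1.44) + (-1)·(-1.82) - 1.98
  = 4.95
step(z) = 1 (z≥0)

1


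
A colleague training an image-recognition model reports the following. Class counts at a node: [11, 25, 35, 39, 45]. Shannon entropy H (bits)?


Probabilities: [11/155, 25/155, 35/155, 39/155, 45/155] ≈ [0.071, 0.1613, 0.2258, 0.2516, 0.2903]
H = -((11/155)·log₂(11/155) + (25/155)·log₂(25/155) + (35/155)·log₂(35/155) + (39/155)·log₂(39/155) + (45/155)·log₂(45/155))
  = 2.1991 bits

2.1991 bits


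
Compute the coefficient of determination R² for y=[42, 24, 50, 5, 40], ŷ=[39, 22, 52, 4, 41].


ȳ = 32.2
SS_res = Σ(y-ŷ)² = 19
SS_tot = Σ(y-ȳ)² = 1280.8
R² = 1 - SS_res/SS_tot = 1 - 0.0148 = 0.9852

0.9852


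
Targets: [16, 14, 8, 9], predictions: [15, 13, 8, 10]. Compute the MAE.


Absolute errors: |16-15|=1, |14-13|=1, |8-8|=0, |9-10|=1
Sum = 3
MAE = 3/4 = 3/4

3/4


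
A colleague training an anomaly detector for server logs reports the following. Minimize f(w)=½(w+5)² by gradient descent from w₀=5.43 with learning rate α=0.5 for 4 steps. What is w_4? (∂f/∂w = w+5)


step 1: grad = 5.43+5 = 10.43; w = 5.43 - 0.5·(10.43) = 0.215
step 2: grad = 0.215+5 = 5.215; w = 0.215 - 0.5·(5.215) = -2.3925
step 3: grad = -2.3925+5 = 2.6075; w = -2.3925 - 0.5·(2.6075) = -3.69625
step 4: grad = -3.69625+5 = 1.30375; w = -3.69625 - 0.5·(1.30375) = -4.348125

-4.348125


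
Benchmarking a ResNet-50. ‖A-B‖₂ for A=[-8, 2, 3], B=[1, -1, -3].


d = √((-8-1)² + (2+ 1)² + (3+ 3)²)
  = √(81 + 9 + 36)
  = √126 = 11.225

11.225


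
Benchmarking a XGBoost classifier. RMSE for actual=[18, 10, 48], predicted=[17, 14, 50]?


MSE = 21/3 = 7
RMSE = √(21/3) = 2.6458

2.6458


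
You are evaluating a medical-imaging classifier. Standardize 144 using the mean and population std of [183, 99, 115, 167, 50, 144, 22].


μ = 111.4286, σ = 55.0451
z = (144 - 111.4286)/55.0451 = 0.5917

0.5917


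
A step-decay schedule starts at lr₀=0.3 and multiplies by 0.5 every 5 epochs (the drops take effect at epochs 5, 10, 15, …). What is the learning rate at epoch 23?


n_drops = ⌊23/5⌋ = 4
lr = 0.3·0.5^4 = 0.3·0.0625 = 0.01875

0.01875


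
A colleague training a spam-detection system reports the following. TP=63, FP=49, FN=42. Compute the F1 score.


Precision = 63/112 = 0.5625
Recall = 63/105 = 0.6
F1 = 2·P·R/(P+R) = 2·TP/(2·TP+FP+FN) = 126/(126+49+42) = 126/217 = 0.5806

0.5806


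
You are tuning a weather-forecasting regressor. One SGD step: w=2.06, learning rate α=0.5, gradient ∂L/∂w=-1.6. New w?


w_new = w - α·∇
= 2.06 - 0.5·-1.6
= 2.06 + 0.8
= 2.86

2.86


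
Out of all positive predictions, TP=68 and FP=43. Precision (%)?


Precision = TP/(TP+FP)
= 68/(68+43)
= 68/111 = 61.26%

61.26%


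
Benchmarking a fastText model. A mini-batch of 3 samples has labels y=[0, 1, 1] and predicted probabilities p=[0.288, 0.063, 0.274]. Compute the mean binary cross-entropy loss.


L[0] = -ln(1-0.288) = -ln(0.712) = 0.3397
L[1] = -ln(0.063) = 2.7646
L[2] = -ln(0.274) = 1.2946
mean = (0.3397 + 2.7646 + 1.2946)/3 = 1.4663

1.4663


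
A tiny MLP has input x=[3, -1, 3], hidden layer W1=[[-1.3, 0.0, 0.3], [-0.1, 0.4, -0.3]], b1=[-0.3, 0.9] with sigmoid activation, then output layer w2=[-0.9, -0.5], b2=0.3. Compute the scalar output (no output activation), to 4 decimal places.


z1[0] = (-1.3)·(3) + (0.0)·(-1) + (0.3)·(3) - 0.3 = -3.3
z1[1] = (-0.1)·(3) + (0.4)·(-1) + (-0.3)·(3) + 0.9 = -0.7
h = sigmoid(z1) = [0.0356, 0.3318]
output = (-0.9)·(0.0356) + (-0.5)·(0.3318) + 0.3 = 0.1021

0.1021


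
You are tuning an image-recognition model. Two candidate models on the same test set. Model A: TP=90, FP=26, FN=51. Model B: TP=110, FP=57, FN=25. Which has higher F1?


Model A: P=90/116=0.7759, R=90/141=0.6383, F1=2PR/(P+R)=2TP/(2TP+FP+FN)=180/257=0.7004
Model B: P=110/167=0.6587, R=110/135=0.8148, F1=2PR/(P+R)=2TP/(2TP+FP+FN)=220/302=0.7285
0.7004 < 0.7285 → Model B

Model B


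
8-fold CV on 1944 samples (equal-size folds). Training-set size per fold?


Fold size = 1944/8 = 243
Training per fold = 1944 - 243 = 1701

1701


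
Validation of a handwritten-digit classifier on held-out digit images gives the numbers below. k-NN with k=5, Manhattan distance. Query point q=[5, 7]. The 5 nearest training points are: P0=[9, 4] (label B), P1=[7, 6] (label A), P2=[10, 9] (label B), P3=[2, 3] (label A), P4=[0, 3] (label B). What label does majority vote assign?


d(q,P0) = 7  (label B)
d(q,P1) = 3  (label A)
d(q,P2) = 7  (label B)
d(q,P3) = 7  (label A)
d(q,P4) = 9  (label B)
Votes: A=2, B=3
Majority → B

B


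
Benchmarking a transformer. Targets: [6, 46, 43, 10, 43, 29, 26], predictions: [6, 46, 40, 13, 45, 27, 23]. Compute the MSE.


Squared errors: (6-6)²=0, (46-46)²=0, (43-40)²=9, (10-13)²=9, (43-45)²=4, (29-27)²=4, (26-23)²=9
Sum = 35
MSE = 35/7 = 5

5


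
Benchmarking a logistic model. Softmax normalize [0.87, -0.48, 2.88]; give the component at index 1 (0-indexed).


Exponentials: e^0.87=2.3869, e^-0.48=0.6188, e^2.88=17.8143
Sum = 20.82
Softmax = [0.1146, 0.0297, 0.8556]
p[1] = 0.6188/20.82 = 0.0297

0.0297


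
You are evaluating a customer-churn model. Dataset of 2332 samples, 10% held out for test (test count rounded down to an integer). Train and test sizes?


Test = ⌊2332·10/100⌋ = 233
Train = 2332 - 233 = 2099

Train: 2099, Test: 233


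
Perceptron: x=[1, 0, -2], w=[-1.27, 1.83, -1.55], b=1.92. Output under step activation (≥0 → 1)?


z = (1)·(-1.27) + (0)·(1.83) + (-2)·(-1.55) + 1.92
  = 3.75
step(z) = 1 (z≥0)

1


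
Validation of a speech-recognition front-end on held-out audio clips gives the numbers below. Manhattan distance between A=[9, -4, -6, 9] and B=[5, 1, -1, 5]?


d = |9-5| + |-4-1| + |-6+ 1| + |9-5|
  = 4 + 5 + 5 + 4
  = 18

18


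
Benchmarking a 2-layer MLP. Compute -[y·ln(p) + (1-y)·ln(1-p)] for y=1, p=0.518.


BCE = -[y·ln(p) + (1-y)·ln(1-p)]
= -1·ln(0.518) - 0
= -ln(0.518) = 0.6578

0.6578


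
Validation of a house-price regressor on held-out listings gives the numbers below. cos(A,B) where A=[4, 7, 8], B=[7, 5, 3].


A·B = 4·7 + 7·5 + 8·3 = 87
‖A‖ = √129 = 11.3578, ‖B‖ = √83 = 9.1104
cos = 87/(√129·√83) = 87/√10707 = 0.8408

0.8408


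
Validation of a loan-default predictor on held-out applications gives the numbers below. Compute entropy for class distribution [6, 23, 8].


Probabilities: [6/37, 23/37, 8/37] ≈ [0.1622, 0.6216, 0.2162]
H = -((6/37)·log₂(6/37) + (23/37)·log₂(23/37) + (8/37)·log₂(8/37))
  = 1.3297 bits

1.3297 bits


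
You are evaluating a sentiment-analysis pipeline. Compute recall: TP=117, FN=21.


Recall = TP/(TP+FN)
= 117/(117+21)
= 117/138 = 84.78%

84.78%


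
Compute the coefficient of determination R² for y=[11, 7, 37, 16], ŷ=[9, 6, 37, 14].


ȳ = 17.75
SS_res = Σ(y-ŷ)² = 9
SS_tot = Σ(y-ȳ)² = 534.75
R² = 1 - SS_res/SS_tot = 1 - 0.0168 = 0.9832

0.9832


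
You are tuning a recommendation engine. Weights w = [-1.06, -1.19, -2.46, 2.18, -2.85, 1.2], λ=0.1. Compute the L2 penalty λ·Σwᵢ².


‖w‖₂² = (-1.06)² + (-1.19)² + (-2.46)² + (2.18)² + (-2.85)² + (1.2)²
     = 1.1236 + 1.4161 + 6.0516 + 4.7524 + 8.1225 + 1.44
     = 22.9062
λ·‖w‖₂² = 0.1·22.9062 = 2.29062

2.29062


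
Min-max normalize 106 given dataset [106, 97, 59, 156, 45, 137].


min=45, max=156
(106-45)/(156-45) = 61/111 = 0.5495

0.5495


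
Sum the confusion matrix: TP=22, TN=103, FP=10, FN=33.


Total = TP + TN + FP + FN
= 22 + 103 + 10 + 33
= 168
(Predicted positive: 32, predicted negative: 136)

168


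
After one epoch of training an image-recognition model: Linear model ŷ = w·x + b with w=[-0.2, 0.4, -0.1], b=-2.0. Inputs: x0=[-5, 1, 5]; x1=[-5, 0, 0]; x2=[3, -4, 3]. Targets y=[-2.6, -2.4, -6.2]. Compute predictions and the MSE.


ŷ0 = (-0.2)·(-5) + (0.4)·(1) + (-0.1)·(5) - 2.0 = -1.1
ŷ1 = (-0.2)·(-5) + (0.4)·(0) + (-0.1)·(0) - 2.0 = -1.0
ŷ2 = (-0.2)·(3) + (0.4)·(-4) + (-0.1)·(3) - 2.0 = -4.5
errors² = [2.25, 1.96, 2.89]
MSE = 7.1000/3 = 2.3667

2.3667


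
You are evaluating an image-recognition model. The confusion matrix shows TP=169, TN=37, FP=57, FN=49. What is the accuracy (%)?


Accuracy = (TP+TN)/(TP+TN+FP+FN)
= (169+37)/(312)
= 206/312 = 66.03%

66.03%


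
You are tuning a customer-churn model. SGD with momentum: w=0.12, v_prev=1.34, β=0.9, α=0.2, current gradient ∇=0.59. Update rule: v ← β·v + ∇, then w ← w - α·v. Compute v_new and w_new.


v_new = 0.9·1.34 + 0.59 = 1.206 + 0.59 = 1.796
w_new = 0.12 - 0.2·1.796 = 0.12 - 0.3592 = -0.2392

v_new=1.796, w_new=-0.2392


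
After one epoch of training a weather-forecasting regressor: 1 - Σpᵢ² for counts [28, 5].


Probabilities: [28/33, 5/33] ≈ [0.8485, 0.1515]
Σpᵢ² = (784 + 25)/33² = 809/1089
Gini = 1 - Σpᵢ² = 1 - 809/1089 = 0.2571

0.2571


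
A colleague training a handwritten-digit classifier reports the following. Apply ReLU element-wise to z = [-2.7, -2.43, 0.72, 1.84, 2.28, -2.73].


ReLU(-2.7) = max(0, -2.7) = 0.0
ReLU(-2.43) = max(0, -2.43) = 0.0
ReLU(0.72) = max(0, 0.72) = 0.72
ReLU(1.84) = max(0, 1.84) = 1.84
ReLU(2.28) = max(0, 2.28) = 2.28
ReLU(-2.73) = max(0, -2.73) = 0.0
result = [0.0, 0.0, 0.72, 1.84, 2.28, 0.0]

[0.0, 0.0, 0.72, 1.84, 2.28, 0.0]


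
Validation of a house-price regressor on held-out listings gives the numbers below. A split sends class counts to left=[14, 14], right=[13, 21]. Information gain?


Parent = [27, 35], H_parent = 0.988
H_left = 1 (n=28), H_right = 0.9597 (n=34)
H_children = (28/62)·1 + (34/62)·0.9597 = 0.9779
IG = 0.988 - 0.9779 = 0.0101

0.0101


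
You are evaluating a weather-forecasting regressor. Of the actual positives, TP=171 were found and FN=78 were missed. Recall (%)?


Recall = TP/(TP+FN)
= 171/(171+78)
= 171/249 = 68.67%

68.67%


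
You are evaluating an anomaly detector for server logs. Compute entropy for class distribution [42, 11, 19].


Probabilities: [42/72, 11/72, 19/72] ≈ [0.5833, 0.1528, 0.2639]
H = -((42/72)·log₂(42/72) + (11/72)·log₂(11/72) + (19/72)·log₂(19/72))
  = 1.3749 bits

1.3749 bits


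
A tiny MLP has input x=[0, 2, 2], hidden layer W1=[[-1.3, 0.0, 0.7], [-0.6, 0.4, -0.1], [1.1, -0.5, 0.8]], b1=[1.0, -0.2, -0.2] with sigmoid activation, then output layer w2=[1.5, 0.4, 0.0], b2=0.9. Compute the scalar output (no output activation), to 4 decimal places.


z1[0] = (-1.3)·(0) + (0.0)·(2) + (0.7)·(2) + 1.0 = 2.4
z1[1] = (-0.6)·(0) + (0.4)·(2) + (-0.1)·(2) - 0.2 = 0.4
z1[2] = (1.1)·(0) + (-0.5)·(2) + (0.8)·(2) - 0.2 = 0.4
h = sigmoid(z1) = [0.9168, 0.5987, 0.5987]
output = (1.5)·(0.9168) + (0.4)·(0.5987) + (0.0)·(0.5987) + 0.9 = 2.5147

2.5147


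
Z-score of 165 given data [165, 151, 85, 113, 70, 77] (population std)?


μ = 110.1667, σ = 36.5806
z = (165 - 110.1667)/36.5806 = 1.499

1.499


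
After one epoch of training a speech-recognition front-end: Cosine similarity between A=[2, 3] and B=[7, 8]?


A·B = 2·7 + 3·8 = 38
‖A‖ = √13 = 3.6056, ‖B‖ = √113 = 10.6301
cos = 38/(√13·√113) = 38/√1469 = 0.9915

0.9915


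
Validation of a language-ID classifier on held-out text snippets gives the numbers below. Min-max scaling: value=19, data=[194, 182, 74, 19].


min=19, max=194
(19-19)/(194-19) = 0/175 = 0.0

0.0


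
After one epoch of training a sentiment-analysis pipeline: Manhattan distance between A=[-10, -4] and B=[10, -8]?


d = |-10-10| + |-4+ 8|
  = 20 + 4
  = 24

24


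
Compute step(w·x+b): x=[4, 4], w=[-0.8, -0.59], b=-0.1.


z = (4)·(-0.8) + (4)·(-0.59) - 0.1
  = -5.66
step(z) = 0 (z<0)

0


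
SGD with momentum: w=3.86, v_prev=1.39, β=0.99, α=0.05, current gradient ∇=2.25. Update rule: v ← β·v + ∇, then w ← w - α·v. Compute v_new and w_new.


v_new = 0.99·1.39 + 2.25 = 1.3761 + 2.25 = 3.6261
w_new = 3.86 - 0.05·3.6261 = 3.86 - 0.181305 = 3.678695

v_new=3.6261, w_new=3.678695


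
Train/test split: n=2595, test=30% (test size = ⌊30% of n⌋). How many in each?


Test = ⌊2595·30/100⌋ = 778
Train = 2595 - 778 = 1817

Train: 1817, Test: 778


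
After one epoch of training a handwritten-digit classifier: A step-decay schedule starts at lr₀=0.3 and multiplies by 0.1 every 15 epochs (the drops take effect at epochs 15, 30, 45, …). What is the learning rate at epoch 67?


n_drops = ⌊67/15⌋ = 4
lr = 0.3·0.1^4 = 0.3·0.0001 = 0.00003

0.00003


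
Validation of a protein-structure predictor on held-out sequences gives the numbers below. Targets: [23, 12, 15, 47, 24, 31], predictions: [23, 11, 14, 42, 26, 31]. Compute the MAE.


Absolute errors: |23-23|=0, |12-11|=1, |15-14|=1, |47-42|=5, |24-26|=2, |31-31|=0
Sum = 9
MAE = 9/6 = 3/2

3/2


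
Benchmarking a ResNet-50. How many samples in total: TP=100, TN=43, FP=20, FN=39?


Total = TP + TN + FP + FN
= 100 + 43 + 20 + 39
= 202
(Predicted positive: 120, predicted negative: 82)

202


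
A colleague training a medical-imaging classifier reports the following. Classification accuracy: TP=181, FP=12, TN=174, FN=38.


Accuracy = (TP+TN)/(TP+TN+FP+FN)
= (181+174)/(405)
= 355/405 = 87.65%

87.65%


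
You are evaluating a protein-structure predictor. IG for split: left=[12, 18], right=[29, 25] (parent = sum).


Parent = [41, 43], H_parent = 0.9996
H_left = 0.971 (n=30), H_right = 0.996 (n=54)
H_children = (30/84)·0.971 + (54/84)·0.996 = 0.9871
IG = 0.9996 - 0.9871 = 0.0125

0.0125


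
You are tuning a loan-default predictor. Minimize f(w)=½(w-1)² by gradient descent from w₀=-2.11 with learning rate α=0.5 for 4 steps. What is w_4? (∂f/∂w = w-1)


step 1: grad = -2.11-1 = -3.11; w = -2.11 - 0.5·(-3.11) = -0.555
step 2: grad = -0.555-1 = -1.555; w = -0.555 - 0.5·(-1.555) = 0.2225
step 3: grad = 0.2225-1 = -0.7775; w = 0.2225 - 0.5·(-0.7775) = 0.61125
step 4: grad = 0.61125-1 = -0.38875; w = 0.61125 - 0.5·(-0.38875) = 0.805625

0.805625


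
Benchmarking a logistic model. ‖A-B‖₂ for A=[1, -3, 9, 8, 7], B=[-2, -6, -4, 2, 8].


d = √((1+ 2)² + (-3+ 6)² + (9+ 4)² + (8-2)² + (7-8)²)
  = √(9 + 9 + 169 + 36 + 1)
  = √224 = 14.9666

14.9666


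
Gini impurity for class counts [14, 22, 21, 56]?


Probabilities: [14/113, 22/113, 21/113, 56/113] ≈ [0.1239, 0.1947, 0.1858, 0.4956]
Σpᵢ² = (196 + 484 + 441 + 3136)/113² = 4257/12769
Gini = 1 - Σpᵢ² = 1 - 4257/12769 = 0.6666

0.6666


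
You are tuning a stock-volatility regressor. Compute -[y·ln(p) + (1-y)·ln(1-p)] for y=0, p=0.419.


BCE = -[y·ln(p) + (1-y)·ln(1-p)]
= -0 - 1·ln(1-0.419)
= -ln(0.581) = 0.543

0.543


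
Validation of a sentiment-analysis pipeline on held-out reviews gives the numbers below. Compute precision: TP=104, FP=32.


Precision = TP/(TP+FP)
= 104/(104+32)
= 104/136 = 76.47%

76.47%


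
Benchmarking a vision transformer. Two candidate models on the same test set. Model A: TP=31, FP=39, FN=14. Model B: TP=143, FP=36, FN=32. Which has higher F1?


Model A: P=31/70=0.4429, R=31/45=0.6889, F1=2PR/(P+R)=2TP/(2TP+FP+FN)=62/115=0.5391
Model B: P=143/179=0.7989, R=143/175=0.8171, F1=2PR/(P+R)=2TP/(2TP+FP+FN)=286/354=0.8079
0.5391 < 0.8079 → Model B

Model B


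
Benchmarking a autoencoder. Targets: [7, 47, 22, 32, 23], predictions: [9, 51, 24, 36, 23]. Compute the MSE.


Squared errors: (7-9)²=4, (47-51)²=16, (22-24)²=4, (32-36)²=16, (23-23)²=0
Sum = 40
MSE = 40/5 = 8

8


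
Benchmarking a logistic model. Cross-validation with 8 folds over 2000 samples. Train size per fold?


Fold size = 2000/8 = 250
Training per fold = 2000 - 250 = 1750

1750


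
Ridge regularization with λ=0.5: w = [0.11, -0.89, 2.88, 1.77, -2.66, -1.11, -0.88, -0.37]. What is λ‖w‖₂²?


‖w‖₂² = (0.11)² + (-0.89)² + (2.88)² + (1.77)² + (-2.66)² + (-1.11)² + (-0.88)² + (-0.37)²
     = 0.0121 + 0.7921 + 8.2944 + 3.1329 + 7.0756 + 1.2321 + 0.7744 + 0.1369
     = 21.4505
λ·‖w‖₂² = 0.5·21.4505 = 10.72525

10.72525


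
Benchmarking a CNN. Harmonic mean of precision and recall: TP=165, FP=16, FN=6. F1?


Precision = 165/181 = 0.9116
Recall = 165/171 = 0.9649
F1 = 2·P·R/(P+R) = 2·TP/(2·TP+FP+FN) = 330/(330+16+6) = 330/352 = 0.9375

0.9375


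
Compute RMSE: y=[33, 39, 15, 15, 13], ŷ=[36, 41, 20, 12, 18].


MSE = 72/5 = 14.4
RMSE = √(72/5) = 3.7947

3.7947


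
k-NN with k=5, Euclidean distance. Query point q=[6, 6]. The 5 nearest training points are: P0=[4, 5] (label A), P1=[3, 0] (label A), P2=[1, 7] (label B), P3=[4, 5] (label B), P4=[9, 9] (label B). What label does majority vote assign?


d(q,P0) = 2.2361  (label A)
d(q,P1) = 6.7082  (label A)
d(q,P2) = 5.099  (label B)
d(q,P3) = 2.2361  (label B)
d(q,P4) = 4.2426  (label B)
Votes: A=2, B=3
Majority → B

B


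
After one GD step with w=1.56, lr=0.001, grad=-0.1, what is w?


w_new = w - α·∇
= 1.56 - 0.001·-0.1
= 1.56 + 0.0001
= 1.5601

1.5601


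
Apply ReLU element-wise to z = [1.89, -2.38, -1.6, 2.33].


ReLU(1.89) = max(0, 1.89) = 1.89
ReLU(-2.38) = max(0, -2.38) = 0.0
ReLU(-1.6) = max(0, -1.6) = 0.0
ReLU(2.33) = max(0, 2.33) = 2.33
result = [1.89, 0.0, 0.0, 2.33]

[1.89, 0.0, 0.0, 2.33]


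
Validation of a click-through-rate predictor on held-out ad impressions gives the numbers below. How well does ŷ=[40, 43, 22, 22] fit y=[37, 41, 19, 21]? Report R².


ȳ = 29.5
SS_res = Σ(y-ŷ)² = 23
SS_tot = Σ(y-ȳ)² = 371
R² = 1 - SS_res/SS_tot = 1 - 0.062 = 0.938

0.938


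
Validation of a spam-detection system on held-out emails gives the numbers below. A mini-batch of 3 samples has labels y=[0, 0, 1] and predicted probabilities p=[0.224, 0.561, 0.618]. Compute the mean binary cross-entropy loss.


L[0] = -ln(1-0.224) = -ln(0.776) = 0.2536
L[1] = -ln(1-0.561) = -ln(0.439) = 0.8233
L[2] = -ln(0.618) = 0.4813
mean = (0.2536 + 0.8233 + 0.4813)/3 = 0.5194

0.5194


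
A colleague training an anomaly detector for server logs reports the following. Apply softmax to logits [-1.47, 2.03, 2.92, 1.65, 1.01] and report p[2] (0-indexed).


Exponentials: e^-1.47=0.2299, e^2.03=7.6141, e^2.92=18.5413, e^1.65=5.207, e^1.01=2.7456
Sum = 34.3379
Softmax = [0.0067, 0.2217, 0.54, 0.1516, 0.08]
p[2] = 18.5413/34.3379 = 0.54

0.54


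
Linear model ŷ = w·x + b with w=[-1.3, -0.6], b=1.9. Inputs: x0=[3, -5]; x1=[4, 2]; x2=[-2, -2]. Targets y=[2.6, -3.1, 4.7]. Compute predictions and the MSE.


ŷ0 = (-1.3)·(3) + (-0.6)·(-5) + 1.9 = 1.0
ŷ1 = (-1.3)·(4) + (-0.6)·(2) + 1.9 = -4.5
ŷ2 = (-1.3)·(-2) + (-0.6)·(-2) + 1.9 = 5.7
errors² = [2.56, 1.96, 1.0]
MSE = 5.5200/3 = 1.84

1.84


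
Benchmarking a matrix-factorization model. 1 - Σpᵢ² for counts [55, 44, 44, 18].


Probabilities: [55/161, 44/161, 44/161, 18/161] ≈ [0.3416, 0.2733, 0.2733, 0.1118]
Σpᵢ² = (3025 + 1936 + 1936 + 324)/161² = 7221/25921
Gini = 1 - Σpᵢ² = 1 - 7221/25921 = 0.7214

0.7214


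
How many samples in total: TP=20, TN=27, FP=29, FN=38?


Total = TP + TN + FP + FN
= 20 + 27 + 29 + 38
= 114
(Predicted positive: 49, predicted negative: 65)

114


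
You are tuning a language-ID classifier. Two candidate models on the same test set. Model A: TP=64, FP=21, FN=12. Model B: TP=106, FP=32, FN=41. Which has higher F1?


Model A: P=64/85=0.7529, R=64/76=0.8421, F1=2PR/(P+R)=2TP/(2TP+FP+FN)=128/161=0.795
Model B: P=106/138=0.7681, R=106/147=0.7211, F1=2PR/(P+R)=2TP/(2TP+FP+FN)=212/285=0.7439
0.795 > 0.7439 → Model A

Model A


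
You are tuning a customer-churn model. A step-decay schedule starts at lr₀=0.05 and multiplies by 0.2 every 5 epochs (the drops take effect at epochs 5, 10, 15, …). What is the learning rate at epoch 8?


n_drops = ⌊8/5⌋ = 1
lr = 0.05·0.2^1 = 0.05·0.2 = 0.01

0.01


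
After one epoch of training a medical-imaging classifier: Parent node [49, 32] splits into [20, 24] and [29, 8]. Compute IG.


Parent = [49, 32], H_parent = 0.968
H_left = 0.994 (n=44), H_right = 0.7532 (n=37)
H_children = (44/81)·0.994 + (37/81)·0.7532 = 0.884
IG = 0.968 - 0.884 = 0.084

0.084


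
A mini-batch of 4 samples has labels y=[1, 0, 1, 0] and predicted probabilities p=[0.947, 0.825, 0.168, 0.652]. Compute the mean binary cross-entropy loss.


L[0] = -ln(0.947) = 0.0545
L[1] = -ln(1-0.825) = -ln(0.175) = 1.743
L[2] = -ln(0.168) = 1.7838
L[3] = -ln(1-0.652) = -ln(0.348) = 1.0556
mean = (0.0545 + 1.743 + 1.7838 + 1.0556)/4 = 1.1592

1.1592


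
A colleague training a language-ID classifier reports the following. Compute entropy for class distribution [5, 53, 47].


Probabilities: [5/105, 53/105, 47/105] ≈ [0.0476, 0.5048, 0.4476]
H = -((5/105)·log₂(5/105) + (53/105)·log₂(53/105) + (47/105)·log₂(47/105))
  = 1.2261 bits

1.2261 bits


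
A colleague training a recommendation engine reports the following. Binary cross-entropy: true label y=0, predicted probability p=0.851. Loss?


BCE = -[y·ln(p) + (1-y)·ln(1-p)]
= -0 - 1·ln(1-0.851)
= -ln(0.149) = 1.9038

1.9038


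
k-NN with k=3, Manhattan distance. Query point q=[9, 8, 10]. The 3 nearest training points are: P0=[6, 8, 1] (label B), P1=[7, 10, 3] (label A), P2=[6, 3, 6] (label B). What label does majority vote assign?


d(q,P0) = 12  (label B)
d(q,P1) = 11  (label A)
d(q,P2) = 12  (label B)
Votes: A=1, B=2
Majority → B

B


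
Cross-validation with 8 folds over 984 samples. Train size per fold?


Fold size = 984/8 = 123
Training per fold = 984 - 123 = 861

861


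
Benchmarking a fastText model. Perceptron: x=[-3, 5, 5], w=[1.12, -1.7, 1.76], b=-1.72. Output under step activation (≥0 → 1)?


z = (-3)·(1.12) + (5)·(-1.7) + (5)·(1.76) - 1.72
  = -4.78
step(z) = 0 (z<0)

0


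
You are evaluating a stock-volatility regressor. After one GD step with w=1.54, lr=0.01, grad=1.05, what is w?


w_new = w - α·∇
= 1.54 - 0.01·1.05
= 1.54 - 0.0105
= 1.5295

1.5295


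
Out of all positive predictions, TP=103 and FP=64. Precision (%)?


Precision = TP/(TP+FP)
= 103/(103+64)
= 103/167 = 61.68%

61.68%


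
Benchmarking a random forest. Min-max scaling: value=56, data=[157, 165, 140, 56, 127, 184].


min=56, max=184
(56-56)/(184-56) = 0/128 = 0.0

0.0


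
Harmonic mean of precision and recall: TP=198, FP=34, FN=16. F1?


Precision = 198/232 = 0.8534
Recall = 198/214 = 0.9252
F1 = 2·P·R/(P+R) = 2·TP/(2·TP+FP+FN) = 396/(396+34+16) = 396/446 = 0.8879

0.8879


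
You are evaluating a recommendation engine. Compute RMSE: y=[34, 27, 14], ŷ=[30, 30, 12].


MSE = 29/3 = 9.6667
RMSE = √(29/3) = 3.1091

3.1091


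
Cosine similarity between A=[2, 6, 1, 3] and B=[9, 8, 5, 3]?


A·B = 2·9 + 6·8 + 1·5 + 3·3 = 80
‖A‖ = √50 = 7.0711, ‖B‖ = √179 = 13.3791
cos = 80/(√50·√179) = 80/√8950 = 0.8456

0.8456


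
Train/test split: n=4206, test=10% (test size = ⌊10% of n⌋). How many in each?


Test = ⌊4206·10/100⌋ = 420
Train = 4206 - 420 = 3786

Train: 3786, Test: 420


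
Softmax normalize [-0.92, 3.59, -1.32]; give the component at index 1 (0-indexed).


Exponentials: e^-0.92=0.3985, e^3.59=36.2341, e^-1.32=0.2671
Sum = 36.8997
Softmax = [0.0108, 0.982, 0.0072]
p[1] = 36.2341/36.8997 = 0.982

0.982


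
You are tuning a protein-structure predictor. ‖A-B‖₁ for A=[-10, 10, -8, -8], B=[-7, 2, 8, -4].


d = |-10+ 7| + |10-2| + |-8-8| + |-8+ 4|
  = 3 + 8 + 16 + 4
  = 31

31


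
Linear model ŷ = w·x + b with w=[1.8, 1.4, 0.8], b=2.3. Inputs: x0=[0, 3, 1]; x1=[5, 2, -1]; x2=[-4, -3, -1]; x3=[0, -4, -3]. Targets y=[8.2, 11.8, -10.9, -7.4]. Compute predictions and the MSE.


ŷ0 = (1.8)·(0) + (1.4)·(3) + (0.8)·(1) + 2.3 = 7.3
ŷ1 = (1.8)·(5) + (1.4)·(2) + (0.8)·(-1) + 2.3 = 13.3
ŷ2 = (1.8)·(-4) + (1.4)·(-3) + (0.8)·(-1) + 2.3 = -9.9
ŷ3 = (1.8)·(0) + (1.4)·(-4) + (0.8)·(-3) + 2.3 = -5.7
errors² = [0.81, 2.25, 1.0, 2.89]
MSE = 6.9500/4 = 1.7375

1.7375


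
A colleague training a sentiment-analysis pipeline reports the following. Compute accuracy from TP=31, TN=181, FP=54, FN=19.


Accuracy = (TP+TN)/(TP+TN+FP+FN)
= (31+181)/(285)
= 212/285 = 74.39%

74.39%


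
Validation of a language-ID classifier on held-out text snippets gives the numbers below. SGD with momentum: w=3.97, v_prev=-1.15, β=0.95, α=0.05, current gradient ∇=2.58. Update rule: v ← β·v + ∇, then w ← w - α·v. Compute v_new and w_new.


v_new = 0.95·-1.15 + 2.58 = -1.0925 + 2.58 = 1.4875
w_new = 3.97 - 0.05·1.4875 = 3.97 - 0.074375 = 3.895625

v_new=1.4875, w_new=3.895625


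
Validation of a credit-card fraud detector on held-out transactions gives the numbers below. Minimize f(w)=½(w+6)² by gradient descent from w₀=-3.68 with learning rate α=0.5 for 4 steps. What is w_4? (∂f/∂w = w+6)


step 1: grad = -3.68+6 = 2.32; w = -3.68 - 0.5·(2.32) = -4.84
step 2: grad = -4.84+6 = 1.16; w = -4.84 - 0.5·(1.16) = -5.42
step 3: grad = -5.42+6 = 0.58; w = -5.42 - 0.5·(0.58) = -5.71
step 4: grad = -5.71+6 = 0.29; w = -5.71 - 0.5·(0.29) = -5.855

-5.855


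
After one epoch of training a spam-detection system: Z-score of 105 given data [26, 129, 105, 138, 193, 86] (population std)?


μ = 112.8333, σ = 51.0601
z = (105 - 112.8333)/51.0601 = -0.1534

-0.1534


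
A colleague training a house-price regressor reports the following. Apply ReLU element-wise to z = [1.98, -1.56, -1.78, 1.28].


ReLU(1.98) = max(0, 1.98) = 1.98
ReLU(-1.56) = max(0, -1.56) = 0.0
ReLU(-1.78) = max(0, -1.78) = 0.0
ReLU(1.28) = max(0, 1.28) = 1.28
result = [1.98, 0.0, 0.0, 1.28]

[1.98, 0.0, 0.0, 1.28]


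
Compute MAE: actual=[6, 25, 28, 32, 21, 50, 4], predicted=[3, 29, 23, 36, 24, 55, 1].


Absolute errors: |6-3|=3, |25-29|=4, |28-23|=5, |32-36|=4, |21-24|=3, |50-55|=5, |4-1|=3
Sum = 27
MAE = 27/7 = 27/7

27/7


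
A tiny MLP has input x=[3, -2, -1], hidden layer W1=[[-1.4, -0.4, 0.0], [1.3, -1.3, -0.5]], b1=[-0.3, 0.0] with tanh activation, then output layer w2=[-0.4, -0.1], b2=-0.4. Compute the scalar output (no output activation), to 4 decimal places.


z1[0] = (-1.4)·(3) + (-0.4)·(-2) + (0.0)·(-1) - 0.3 = -3.7
z1[1] = (1.3)·(3) + (-1.3)·(-2) + (-0.5)·(-1) + 0.0 = 7.0
h = tanh(z1) = [-0.9988, 1.0]
output = (-0.4)·(-0.9988) + (-0.1)·(1.0) - 0.4 = -0.1005

-0.1005


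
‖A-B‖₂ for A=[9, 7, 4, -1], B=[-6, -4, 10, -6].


d = √((9+ 6)² + (7+ 4)² + (4-10)² + (-1+ 6)²)
  = √(225 + 121 + 36 + 25)
  = √407 = 20.1742

20.1742


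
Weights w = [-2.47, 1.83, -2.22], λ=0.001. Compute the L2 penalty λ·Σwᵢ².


‖w‖₂² = (-2.47)² + (1.83)² + (-2.22)²
     = 6.1009 + 3.3489 + 4.9284
     = 14.3782
λ·‖w‖₂² = 0.001·14.3782 = 0.014378

0.014378


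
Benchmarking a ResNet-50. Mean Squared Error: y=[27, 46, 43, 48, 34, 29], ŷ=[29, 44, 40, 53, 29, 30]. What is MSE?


Squared errors: (27-29)²=4, (46-44)²=4, (43-40)²=9, (48-53)²=25, (34-29)²=25, (29-30)²=1
Sum = 68
MSE = 68/6 = 34/3

34/3


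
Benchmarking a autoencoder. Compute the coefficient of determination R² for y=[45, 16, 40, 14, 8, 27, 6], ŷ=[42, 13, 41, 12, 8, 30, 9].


ȳ = 22.2857
SS_res = Σ(y-ŷ)² = 41
SS_tot = Σ(y-ȳ)² = 1429.43
R² = 1 - SS_res/SS_tot = 1 - 0.0287 = 0.9713

0.9713


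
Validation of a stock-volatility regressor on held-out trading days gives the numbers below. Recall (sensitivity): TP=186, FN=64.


Recall = TP/(TP+FN)
= 186/(186+64)
= 186/250 = 74.4%

74.4%


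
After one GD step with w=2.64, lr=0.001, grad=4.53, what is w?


w_new = w - α·∇
= 2.64 - 0.001·4.53
= 2.64 - 0.00453
= 2.63547

2.63547


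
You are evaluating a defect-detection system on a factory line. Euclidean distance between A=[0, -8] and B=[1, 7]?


d = √((0-1)² + (-8-7)²)
  = √(1 + 225)
  = √226 = 15.0333

15.0333


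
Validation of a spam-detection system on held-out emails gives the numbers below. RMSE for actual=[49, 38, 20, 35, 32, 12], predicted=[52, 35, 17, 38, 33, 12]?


MSE = 37/6 = 6.1667
RMSE = √(37/6) = 2.4833

2.4833


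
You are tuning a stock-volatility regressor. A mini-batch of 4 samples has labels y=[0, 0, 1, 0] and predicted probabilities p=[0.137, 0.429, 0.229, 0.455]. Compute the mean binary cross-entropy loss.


L[0] = -ln(1-0.137) = -ln(0.863) = 0.1473
L[1] = -ln(1-0.429) = -ln(0.571) = 0.5604
L[2] = -ln(0.229) = 1.474
L[3] = -ln(1-0.455) = -ln(0.545) = 0.607
mean = (0.1473 + 0.5604 + 1.474 + 0.607)/4 = 0.6972

0.6972


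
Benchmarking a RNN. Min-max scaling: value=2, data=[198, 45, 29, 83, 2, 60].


min=2, max=198
(2-2)/(198-2) = 0/196 = 0.0

0.0


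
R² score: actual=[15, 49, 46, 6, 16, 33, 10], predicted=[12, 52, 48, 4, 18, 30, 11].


ȳ = 25
SS_res = Σ(y-ŷ)² = 40
SS_tot = Σ(y-ȳ)² = 1848
R² = 1 - SS_res/SS_tot = 1 - 0.0216 = 0.9784

0.9784


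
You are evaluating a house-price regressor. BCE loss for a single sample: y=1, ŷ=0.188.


BCE = -[y·ln(p) + (1-y)·ln(1-p)]
= -1·ln(0.188) - 0
= -ln(0.188) = 1.6713

1.6713


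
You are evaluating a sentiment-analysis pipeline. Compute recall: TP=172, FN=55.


Recall = TP/(TP+FN)
= 172/(172+55)
= 172/227 = 75.77%

75.77%


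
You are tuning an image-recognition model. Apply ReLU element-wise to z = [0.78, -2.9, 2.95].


ReLU(0.78) = max(0, 0.78) = 0.78
ReLU(-2.9) = max(0, -2.9) = 0.0
ReLU(2.95) = max(0, 2.95) = 2.95
result = [0.78, 0.0, 2.95]

[0.78, 0.0, 2.95]


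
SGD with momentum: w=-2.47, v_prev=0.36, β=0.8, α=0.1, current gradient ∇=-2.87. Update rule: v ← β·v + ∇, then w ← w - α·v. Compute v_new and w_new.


v_new = 0.8·0.36 - 2.87 = 0.288 - 2.87 = -2.582
w_new = -2.47 - 0.1·-2.582 = -2.47 + 0.2582 = -2.2118

v_new=-2.582, w_new=-2.2118


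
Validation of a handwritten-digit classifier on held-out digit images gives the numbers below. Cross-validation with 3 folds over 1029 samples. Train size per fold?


Fold size = 1029/3 = 343
Training per fold = 1029 - 343 = 686

686


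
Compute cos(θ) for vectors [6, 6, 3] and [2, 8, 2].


A·B = 6·2 + 6·8 + 3·2 = 66
‖A‖ = √81 = 9, ‖B‖ = √72 = 8.4853
cos = 66/(√81·√72) = 66/√5832 = 0.8642

0.8642


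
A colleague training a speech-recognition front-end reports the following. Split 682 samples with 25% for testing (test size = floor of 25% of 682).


Test = ⌊682·25/100⌋ = 170
Train = 682 - 170 = 512

Train: 512, Test: 170


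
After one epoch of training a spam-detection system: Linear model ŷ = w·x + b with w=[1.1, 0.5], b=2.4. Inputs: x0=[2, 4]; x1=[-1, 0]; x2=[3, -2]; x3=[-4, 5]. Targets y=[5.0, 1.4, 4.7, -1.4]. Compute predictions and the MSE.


ŷ0 = (1.1)·(2) + (0.5)·(4) + 2.4 = 6.6
ŷ1 = (1.1)·(-1) + (0.5)·(0) + 2.4 = 1.3
ŷ2 = (1.1)·(3) + (0.5)·(-2) + 2.4 = 4.7
ŷ3 = (1.1)·(-4) + (0.5)·(5) + 2.4 = 0.5
errors² = [2.56, 0.01, 0.0, 3.61]
MSE = 6.1800/4 = 1.545

1.545


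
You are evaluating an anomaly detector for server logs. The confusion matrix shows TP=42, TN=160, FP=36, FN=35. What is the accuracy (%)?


Accuracy = (TP+TN)/(TP+TN+FP+FN)
= (42+160)/(273)
= 202/273 = 73.99%

73.99%


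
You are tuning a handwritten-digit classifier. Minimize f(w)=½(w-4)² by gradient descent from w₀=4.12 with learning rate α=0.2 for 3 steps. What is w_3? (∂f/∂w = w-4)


step 1: grad = 4.12-4 = 0.12; w = 4.12 - 0.2·(0.12) = 4.096
step 2: grad = 4.096-4 = 0.096; w = 4.096 - 0.2·(0.096) = 4.0768
step 3: grad = 4.0768-4 = 0.0768; w = 4.0768 - 0.2·(0.0768) = 4.06144

4.06144


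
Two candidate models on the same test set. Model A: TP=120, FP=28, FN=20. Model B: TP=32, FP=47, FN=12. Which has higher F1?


Model A: P=120/148=0.8108, R=120/140=0.8571, F1=2PR/(P+R)=2TP/(2TP+FP+FN)=240/288=0.8333
Model B: P=32/79=0.4051, R=32/44=0.7273, F1=2PR/(P+R)=2TP/(2TP+FP+FN)=64/123=0.5203
0.8333 > 0.5203 → Model A

Model A


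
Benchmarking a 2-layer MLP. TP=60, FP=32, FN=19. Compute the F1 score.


Precision = 60/92 = 0.6522
Recall = 60/79 = 0.7595
F1 = 2·P·R/(P+R) = 2·TP/(2·TP+FP+FN) = 120/(120+32+19) = 120/171 = 0.7018

0.7018


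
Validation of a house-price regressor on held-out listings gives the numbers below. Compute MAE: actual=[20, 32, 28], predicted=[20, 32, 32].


Absolute errors: |20-20|=0, |32-32|=0, |28-32|=4
Sum = 4
MAE = 4/3 = 4/3

4/3


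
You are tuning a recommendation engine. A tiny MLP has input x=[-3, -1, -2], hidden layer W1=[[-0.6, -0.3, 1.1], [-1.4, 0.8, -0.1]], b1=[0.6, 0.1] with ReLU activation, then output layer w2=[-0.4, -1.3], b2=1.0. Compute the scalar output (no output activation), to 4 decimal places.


z1[0] = (-0.6)·(-3) + (-0.3)·(-1) + (1.1)·(-2) + 0.6 = 0.5
z1[1] = (-1.4)·(-3) + (0.8)·(-1) + (-0.1)·(-2) + 0.1 = 3.7
h = ReLU(z1) = [0.5, 3.7]
output = (-0.4)·(0.5) + (-1.3)·(3.7) + 1.0 = -4.01

-4.01


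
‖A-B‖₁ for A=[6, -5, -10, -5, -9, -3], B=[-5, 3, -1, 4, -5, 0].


d = |6+ 5| + |-5-3| + |-10+ 1| + |-5-4| + |-9+ 5| + |-3-0|
  = 11 + 8 + 9 + 9 + 4 + 3
  = 44

44


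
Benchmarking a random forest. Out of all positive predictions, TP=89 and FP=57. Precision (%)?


Precision = TP/(TP+FP)
= 89/(89+57)
= 89/146 = 60.96%

60.96%


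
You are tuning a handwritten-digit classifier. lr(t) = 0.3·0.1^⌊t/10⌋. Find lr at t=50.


n_drops = ⌊50/10⌋ = 5
lr = 0.3·0.1^5 = 0.3·0.00001 = 0.000003

0.000003


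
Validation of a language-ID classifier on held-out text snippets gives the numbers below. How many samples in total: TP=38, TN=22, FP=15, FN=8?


Total = TP + TN + FP + FN
= 38 + 22 + 15 + 8
= 83
(Predicted positive: 53, predicted negative: 30)

83


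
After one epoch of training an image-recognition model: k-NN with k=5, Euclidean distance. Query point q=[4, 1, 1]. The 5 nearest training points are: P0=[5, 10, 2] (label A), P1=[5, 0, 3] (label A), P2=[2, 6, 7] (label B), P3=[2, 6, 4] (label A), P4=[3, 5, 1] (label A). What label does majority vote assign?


d(q,P0) = 9.1104  (label A)
d(q,P1) = 2.4495  (label A)
d(q,P2) = 8.0623  (label B)
d(q,P3) = 6.1644  (label A)
d(q,P4) = 4.1231  (label A)
Votes: A=4, B=1
Majority → A

A


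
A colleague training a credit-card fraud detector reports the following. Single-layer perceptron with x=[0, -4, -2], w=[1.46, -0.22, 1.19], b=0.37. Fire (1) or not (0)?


z = (0)·(1.46) + (-4)·(-0.22) + (-2)·(1.19) + 0.37
  = -1.13
step(z) = 0 (z<0)

0
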